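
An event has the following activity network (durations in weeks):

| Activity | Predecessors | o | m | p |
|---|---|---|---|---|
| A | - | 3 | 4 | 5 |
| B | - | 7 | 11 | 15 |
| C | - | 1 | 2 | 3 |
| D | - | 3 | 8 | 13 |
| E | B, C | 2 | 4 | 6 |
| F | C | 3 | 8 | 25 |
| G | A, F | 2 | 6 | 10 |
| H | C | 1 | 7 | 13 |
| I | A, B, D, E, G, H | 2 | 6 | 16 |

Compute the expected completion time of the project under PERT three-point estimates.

25 weeks

te_A = (3 + 4·4 + 5)/6 = 24/6 = 4
te_B = (7 + 4·11 + 15)/6 = 66/6 = 11
te_C = (1 + 4·2 + 3)/6 = 12/6 = 2
te_D = (3 + 4·8 + 13)/6 = 48/6 = 8
te_E = (2 + 4·4 + 6)/6 = 24/6 = 4
te_F = (3 + 4·8 + 25)/6 = 60/6 = 10
te_G = (2 + 4·6 + 10)/6 = 36/6 = 6
te_H = (1 + 4·7 + 13)/6 = 42/6 = 7
te_I = (2 + 4·6 + 16)/6 = 42/6 = 7

Forward pass:
ES_A = 0; EF_A = 4
ES_B = 0; EF_B = 11
ES_C = 0; EF_C = 2
ES_D = 0; EF_D = 8
ES_E = max(EF_B=11, EF_C=2) = 11; EF_E = 11+4 = 15
ES_F = 2; EF_F = 2+10 = 12
ES_G = max(EF_A=4, EF_F=12) = 12; EF_G = 12+6 = 18
ES_H = 2; EF_H = 2+7 = 9
ES_I = max(EF_A=4, EF_B=11, EF_D=8, EF_E=15, EF_G=18, EF_H=9) = 18; EF_I = 18+7 = 25
Expected project duration μ = 25 weeks. Critical path: C → F → G → I.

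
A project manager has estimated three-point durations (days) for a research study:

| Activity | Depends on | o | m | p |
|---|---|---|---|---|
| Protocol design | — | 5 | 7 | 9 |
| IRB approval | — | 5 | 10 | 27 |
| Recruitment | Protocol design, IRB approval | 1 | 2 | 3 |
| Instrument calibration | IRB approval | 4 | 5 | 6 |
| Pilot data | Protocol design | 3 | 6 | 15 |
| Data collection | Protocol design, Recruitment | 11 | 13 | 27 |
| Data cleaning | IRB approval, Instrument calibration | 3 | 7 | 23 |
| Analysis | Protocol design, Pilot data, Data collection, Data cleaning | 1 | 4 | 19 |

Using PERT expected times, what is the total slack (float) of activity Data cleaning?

3 days

te_Protocol design = (5 + 4·7 + 9)/6 = 42/6 = 7
te_IRB approval = (5 + 4·10 + 27)/6 = 72/6 = 12
te_Recruitment = (1 + 4·2 + 3)/6 = 12/6 = 2
te_Instrument calibration = (4 + 4·5 + 6)/6 = 30/6 = 5
te_Pilot data = (3 + 4·6 + 15)/6 = 42/6 = 7
te_Data collection = (11 + 4·13 + 27)/6 = 90/6 = 15
te_Data cleaning = (3 + 4·7 + 23)/6 = 54/6 = 9
te_Analysis = (1 + 4·4 + 19)/6 = 36/6 = 6

Forward pass:
ES_Protocol design = 0; EF_Protocol design = 7
ES_IRB approval = 0; EF_IRB approval = 12
ES_Recruitment = max(EF_Protocol design=7, EF_IRB approval=12) = 12; EF_Recruitment = 12+2 = 14
ES_Instrument calibration = 12; EF_Instrument calibration = 12+5 = 17
ES_Pilot data = 7; EF_Pilot data = 7+7 = 14
ES_Data collection = max(EF_Protocol design=7, EF_Recruitment=14) = 14; EF_Data collection = 14+15 = 29
ES_Data cleaning = max(EF_IRB approval=12, EF_Instrument calibration=17) = 17; EF_Data cleaning = 17+9 = 26
ES_Analysis = max(EF_Protocol design=7, EF_Pilot data=14, EF_Data collection=29, EF_Data cleaning=26) = 29; EF_Analysis = 29+6 = 35
Expected project duration μ = 35 days. Critical path: IRB approval → Recruitment → Data collection → Analysis.

Backward pass:
LF_Analysis = 35; LS_Analysis = 35−6 = 29
LF_Data cleaning = LS_Analysis = 29; LS_Data cleaning = 29−9 = 20
LF_Data collection = LS_Analysis = 29; LS_Data collection = 29−15 = 14
LF_Pilot data = LS_Analysis = 29; LS_Pilot data = 29−7 = 22
LF_Instrument calibration = LS_Data cleaning = 20; LS_Instrument calibration = 20−5 = 15
LF_Recruitment = LS_Data collection = 14; LS_Recruitment = 14−2 = 12
LF_IRB approval = min(LS_Recruitment=12, LS_Instrument calibration=15, LS_Data cleaning=20) = 12; LS_IRB approval = 12−12 = 0
LF_Protocol design = min(LS_Recruitment=12, LS_Pilot data=22, LS_Data collection=14, LS_Analysis=29) = 12; LS_Protocol design = 12−7 = 5
Slack_Data cleaning = LS_Data cleaning − ES_Data cleaning = 20 − 17 = 3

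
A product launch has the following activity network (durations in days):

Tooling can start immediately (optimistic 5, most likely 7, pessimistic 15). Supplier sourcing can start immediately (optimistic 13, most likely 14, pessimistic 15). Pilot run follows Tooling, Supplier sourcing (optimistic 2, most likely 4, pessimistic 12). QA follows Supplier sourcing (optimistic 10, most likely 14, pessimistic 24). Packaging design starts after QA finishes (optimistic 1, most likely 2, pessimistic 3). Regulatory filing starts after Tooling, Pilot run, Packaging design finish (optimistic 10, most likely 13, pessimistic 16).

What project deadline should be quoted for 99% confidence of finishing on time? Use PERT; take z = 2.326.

te_Tooling = (5 + 4·7 + 15)/6 = 48/6 = 8; σ²_Tooling = ((15−5)/6)² = 2.778
te_Supplier sourcing = (13 + 4·14 + 15)/6 = 84/6 = 14; σ²_Supplier sourcing = ((15−13)/6)² = 0.111
te_Pilot run = (2 + 4·4 + 12)/6 = 30/6 = 5; σ²_Pilot run = ((12−2)/6)² = 2.778
te_QA = (10 + 4·14 + 24)/6 = 90/6 = 15; σ²_QA = ((24−10)/6)² = 5.444
te_Packaging design = (1 + 4·2 + 3)/6 = 12/6 = 2; σ²_Packaging design = ((3−1)/6)² = 0.111
te_Regulatory filing = (10 + 4·13 + 16)/6 = 78/6 = 13; σ²_Regulatory filing = ((16−10)/6)² = 1.000

Forward pass:
ES_Tooling = 0; EF_Tooling = 8
ES_Supplier sourcing = 0; EF_Supplier sourcing = 14
ES_Pilot run = max(EF_Tooling=8, EF_Supplier sourcing=14) = 14; EF_Pilot run = 14+5 = 19
ES_QA = 14; EF_QA = 14+15 = 29
ES_Packaging design = 29; EF_Packaging design = 29+2 = 31
ES_Regulatory filing = max(EF_Tooling=8, EF_Pilot run=19, EF_Packaging design=31) = 31; EF_Regulatory filing = 31+13 = 44
Expected project duration μ = 44 days. Critical path: Supplier sourcing → QA → Packaging design → Regulatory filing.

Variance along critical path = 0.111 + 5.444 + 0.111 + 1.000 = 6.667; σ = 2.582 days.
D = μ + z·σ = 44 + 2.326·2.582 = 50.0 days

50.0 days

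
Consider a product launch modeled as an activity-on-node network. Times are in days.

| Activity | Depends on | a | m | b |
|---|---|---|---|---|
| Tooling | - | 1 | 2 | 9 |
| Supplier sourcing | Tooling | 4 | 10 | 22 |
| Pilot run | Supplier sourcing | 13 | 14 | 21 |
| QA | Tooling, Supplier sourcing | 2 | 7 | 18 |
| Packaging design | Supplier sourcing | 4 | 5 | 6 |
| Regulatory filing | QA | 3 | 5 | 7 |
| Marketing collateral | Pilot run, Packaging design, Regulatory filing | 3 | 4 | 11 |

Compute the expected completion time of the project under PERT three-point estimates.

34 days

te_Tooling = (1 + 4·2 + 9)/6 = 18/6 = 3
te_Supplier sourcing = (4 + 4·10 + 22)/6 = 66/6 = 11
te_Pilot run = (13 + 4·14 + 21)/6 = 90/6 = 15
te_QA = (2 + 4·7 + 18)/6 = 48/6 = 8
te_Packaging design = (4 + 4·5 + 6)/6 = 30/6 = 5
te_Regulatory filing = (3 + 4·5 + 7)/6 = 30/6 = 5
te_Marketing collateral = (3 + 4·4 + 11)/6 = 30/6 = 5

Forward pass:
ES_Tooling = 0; EF_Tooling = 3
ES_Supplier sourcing = 3; EF_Supplier sourcing = 3+11 = 14
ES_Pilot run = 14; EF_Pilot run = 14+15 = 29
ES_QA = max(EF_Tooling=3, EF_Supplier sourcing=14) = 14; EF_QA = 14+8 = 22
ES_Packaging design = 14; EF_Packaging design = 14+5 = 19
ES_Regulatory filing = 22; EF_Regulatory filing = 22+5 = 27
ES_Marketing collateral = max(EF_Pilot run=29, EF_Packaging design=19, EF_Regulatory filing=27) = 29; EF_Marketing collateral = 29+5 = 34
Expected project duration μ = 34 days. Critical path: Tooling → Supplier sourcing → Pilot run → Marketing collateral.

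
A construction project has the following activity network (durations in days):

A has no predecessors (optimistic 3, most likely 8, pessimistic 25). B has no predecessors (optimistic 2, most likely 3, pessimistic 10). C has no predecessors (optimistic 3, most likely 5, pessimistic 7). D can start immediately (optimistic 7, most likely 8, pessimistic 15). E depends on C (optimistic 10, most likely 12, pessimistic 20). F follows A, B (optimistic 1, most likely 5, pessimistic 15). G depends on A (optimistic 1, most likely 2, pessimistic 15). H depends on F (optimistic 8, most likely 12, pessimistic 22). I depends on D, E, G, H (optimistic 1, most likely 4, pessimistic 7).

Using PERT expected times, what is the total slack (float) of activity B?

6 days

te_A = (3 + 4·8 + 25)/6 = 60/6 = 10
te_B = (2 + 4·3 + 10)/6 = 24/6 = 4
te_C = (3 + 4·5 + 7)/6 = 30/6 = 5
te_D = (7 + 4·8 + 15)/6 = 54/6 = 9
te_E = (10 + 4·12 + 20)/6 = 78/6 = 13
te_F = (1 + 4·5 + 15)/6 = 36/6 = 6
te_G = (1 + 4·2 + 15)/6 = 24/6 = 4
te_H = (8 + 4·12 + 22)/6 = 78/6 = 13
te_I = (1 + 4·4 + 7)/6 = 24/6 = 4

Forward pass:
ES_A = 0; EF_A = 10
ES_B = 0; EF_B = 4
ES_C = 0; EF_C = 5
ES_D = 0; EF_D = 9
ES_E = 5; EF_E = 5+13 = 18
ES_F = max(EF_A=10, EF_B=4) = 10; EF_F = 10+6 = 16
ES_G = 10; EF_G = 10+4 = 14
ES_H = 16; EF_H = 16+13 = 29
ES_I = max(EF_D=9, EF_E=18, EF_G=14, EF_H=29) = 29; EF_I = 29+4 = 33
Expected project duration μ = 33 days. Critical path: A → F → H → I.

Backward pass:
LF_I = 33; LS_I = 33−4 = 29
LF_H = LS_I = 29; LS_H = 29−13 = 16
LF_G = LS_I = 29; LS_G = 29−4 = 25
LF_F = LS_H = 16; LS_F = 16−6 = 10
LF_E = LS_I = 29; LS_E = 29−13 = 16
LF_D = LS_I = 29; LS_D = 29−9 = 20
LF_C = LS_E = 16; LS_C = 16−5 = 11
LF_B = LS_F = 10; LS_B = 10−4 = 6
LF_A = min(LS_F=10, LS_G=25) = 10; LS_A = 10−10 = 0
Slack_B = LS_B − ES_B = 6 − 0 = 6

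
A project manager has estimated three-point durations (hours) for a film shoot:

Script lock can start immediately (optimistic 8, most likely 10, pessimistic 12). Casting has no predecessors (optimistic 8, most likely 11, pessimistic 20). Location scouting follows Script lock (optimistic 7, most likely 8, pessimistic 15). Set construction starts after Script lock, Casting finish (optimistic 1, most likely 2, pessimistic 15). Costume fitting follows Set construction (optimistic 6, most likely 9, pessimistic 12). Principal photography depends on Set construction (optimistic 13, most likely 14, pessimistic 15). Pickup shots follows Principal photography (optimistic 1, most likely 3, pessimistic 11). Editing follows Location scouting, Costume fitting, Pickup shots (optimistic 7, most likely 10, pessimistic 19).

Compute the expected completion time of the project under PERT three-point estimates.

te_Script lock = (8 + 4·10 + 12)/6 = 60/6 = 10
te_Casting = (8 + 4·11 + 20)/6 = 72/6 = 12
te_Location scouting = (7 + 4·8 + 15)/6 = 54/6 = 9
te_Set construction = (1 + 4·2 + 15)/6 = 24/6 = 4
te_Costume fitting = (6 + 4·9 + 12)/6 = 54/6 = 9
te_Principal photography = (13 + 4·14 + 15)/6 = 84/6 = 14
te_Pickup shots = (1 + 4·3 + 11)/6 = 24/6 = 4
te_Editing = (7 + 4·10 + 19)/6 = 66/6 = 11

Forward pass:
ES_Script lock = 0; EF_Script lock = 10
ES_Casting = 0; EF_Casting = 12
ES_Location scouting = 10; EF_Location scouting = 10+9 = 19
ES_Set construction = max(EF_Script lock=10, EF_Casting=12) = 12; EF_Set construction = 12+4 = 16
ES_Costume fitting = 16; EF_Costume fitting = 16+9 = 25
ES_Principal photography = 16; EF_Principal photography = 16+14 = 30
ES_Pickup shots = 30; EF_Pickup shots = 30+4 = 34
ES_Editing = max(EF_Location scouting=19, EF_Costume fitting=25, EF_Pickup shots=34) = 34; EF_Editing = 34+11 = 45
Expected project duration μ = 45 hours. Critical path: Casting → Set construction → Principal photography → Pickup shots → Editing.

45 hours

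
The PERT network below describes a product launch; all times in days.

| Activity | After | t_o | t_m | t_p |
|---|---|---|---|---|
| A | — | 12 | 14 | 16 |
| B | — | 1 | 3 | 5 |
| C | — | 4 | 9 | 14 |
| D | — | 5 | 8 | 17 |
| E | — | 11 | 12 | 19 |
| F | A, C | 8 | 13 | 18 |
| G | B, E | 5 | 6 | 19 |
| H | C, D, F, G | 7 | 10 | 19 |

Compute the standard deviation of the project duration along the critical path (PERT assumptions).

te_A = (12 + 4·14 + 16)/6 = 84/6 = 14; σ²_A = ((16−12)/6)² = 0.444
te_B = (1 + 4·3 + 5)/6 = 18/6 = 3; σ²_B = ((5−1)/6)² = 0.444
te_C = (4 + 4·9 + 14)/6 = 54/6 = 9; σ²_C = ((14−4)/6)² = 2.778
te_D = (5 + 4·8 + 17)/6 = 54/6 = 9; σ²_D = ((17−5)/6)² = 4.000
te_E = (11 + 4·12 + 19)/6 = 78/6 = 13; σ²_E = ((19−11)/6)² = 1.778
te_F = (8 + 4·13 + 18)/6 = 78/6 = 13; σ²_F = ((18−8)/6)² = 2.778
te_G = (5 + 4·6 + 19)/6 = 48/6 = 8; σ²_G = ((19−5)/6)² = 5.444
te_H = (7 + 4·10 + 19)/6 = 66/6 = 11; σ²_H = ((19−7)/6)² = 4.000

Forward pass:
ES_A = 0; EF_A = 14
ES_B = 0; EF_B = 3
ES_C = 0; EF_C = 9
ES_D = 0; EF_D = 9
ES_E = 0; EF_E = 13
ES_F = max(EF_A=14, EF_C=9) = 14; EF_F = 14+13 = 27
ES_G = max(EF_B=3, EF_E=13) = 13; EF_G = 13+8 = 21
ES_H = max(EF_C=9, EF_D=9, EF_F=27, EF_G=21) = 27; EF_H = 27+11 = 38
Expected project duration μ = 38 days. Critical path: A → F → H.

Variance along critical path = 0.444 + 2.778 + 4.000 = 7.222
σ = √7.222 = 2.687 days

2.69 days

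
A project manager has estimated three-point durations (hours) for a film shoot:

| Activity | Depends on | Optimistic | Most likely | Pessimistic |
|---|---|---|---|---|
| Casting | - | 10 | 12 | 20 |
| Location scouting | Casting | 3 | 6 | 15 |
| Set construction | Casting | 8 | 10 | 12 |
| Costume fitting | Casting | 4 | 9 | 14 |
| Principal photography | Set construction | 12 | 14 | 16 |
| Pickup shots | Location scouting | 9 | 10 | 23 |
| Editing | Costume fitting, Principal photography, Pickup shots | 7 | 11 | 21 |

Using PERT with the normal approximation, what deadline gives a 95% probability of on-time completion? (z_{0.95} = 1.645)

te_Casting = (10 + 4·12 + 20)/6 = 78/6 = 13; σ²_Casting = ((20−10)/6)² = 2.778
te_Location scouting = (3 + 4·6 + 15)/6 = 42/6 = 7; σ²_Location scouting = ((15−3)/6)² = 4.000
te_Set construction = (8 + 4·10 + 12)/6 = 60/6 = 10; σ²_Set construction = ((12−8)/6)² = 0.444
te_Costume fitting = (4 + 4·9 + 14)/6 = 54/6 = 9; σ²_Costume fitting = ((14−4)/6)² = 2.778
te_Principal photography = (12 + 4·14 + 16)/6 = 84/6 = 14; σ²_Principal photography = ((16−12)/6)² = 0.444
te_Pickup shots = (9 + 4·10 + 23)/6 = 72/6 = 12; σ²_Pickup shots = ((23−9)/6)² = 5.444
te_Editing = (7 + 4·11 + 21)/6 = 72/6 = 12; σ²_Editing = ((21−7)/6)² = 5.444

Forward pass:
ES_Casting = 0; EF_Casting = 13
ES_Location scouting = 13; EF_Location scouting = 13+7 = 20
ES_Set construction = 13; EF_Set construction = 13+10 = 23
ES_Costume fitting = 13; EF_Costume fitting = 13+9 = 22
ES_Principal photography = 23; EF_Principal photography = 23+14 = 37
ES_Pickup shots = 20; EF_Pickup shots = 20+12 = 32
ES_Editing = max(EF_Costume fitting=22, EF_Principal photography=37, EF_Pickup shots=32) = 37; EF_Editing = 37+12 = 49
Expected project duration μ = 49 hours. Critical path: Casting → Set construction → Principal photography → Editing.

Variance along critical path = 2.778 + 0.444 + 0.444 + 5.444 = 9.111; σ = 3.018 hours.
D = μ + z·σ = 49 + 1.645·3.018 = 54.0 hours

54.0 hours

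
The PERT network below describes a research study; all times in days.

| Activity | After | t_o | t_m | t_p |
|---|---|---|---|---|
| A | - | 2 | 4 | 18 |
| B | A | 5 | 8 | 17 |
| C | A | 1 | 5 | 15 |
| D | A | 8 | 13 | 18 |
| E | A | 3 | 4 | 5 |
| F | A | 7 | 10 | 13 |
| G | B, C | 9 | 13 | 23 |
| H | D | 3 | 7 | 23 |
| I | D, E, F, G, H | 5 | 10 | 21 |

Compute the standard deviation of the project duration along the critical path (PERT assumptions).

4.86 days

te_A = (2 + 4·4 + 18)/6 = 36/6 = 6; σ²_A = ((18−2)/6)² = 7.111
te_B = (5 + 4·8 + 17)/6 = 54/6 = 9; σ²_B = ((17−5)/6)² = 4.000
te_C = (1 + 4·5 + 15)/6 = 36/6 = 6; σ²_C = ((15−1)/6)² = 5.444
te_D = (8 + 4·13 + 18)/6 = 78/6 = 13; σ²_D = ((18−8)/6)² = 2.778
te_E = (3 + 4·4 + 5)/6 = 24/6 = 4; σ²_E = ((5−3)/6)² = 0.111
te_F = (7 + 4·10 + 13)/6 = 60/6 = 10; σ²_F = ((13−7)/6)² = 1.000
te_G = (9 + 4·13 + 23)/6 = 84/6 = 14; σ²_G = ((23−9)/6)² = 5.444
te_H = (3 + 4·7 + 23)/6 = 54/6 = 9; σ²_H = ((23−3)/6)² = 11.111
te_I = (5 + 4·10 + 21)/6 = 66/6 = 11; σ²_I = ((21−5)/6)² = 7.111

Forward pass:
ES_A = 0; EF_A = 6
ES_B = 6; EF_B = 6+9 = 15
ES_C = 6; EF_C = 6+6 = 12
ES_D = 6; EF_D = 6+13 = 19
ES_E = 6; EF_E = 6+4 = 10
ES_F = 6; EF_F = 6+10 = 16
ES_G = max(EF_B=15, EF_C=12) = 15; EF_G = 15+14 = 29
ES_H = 19; EF_H = 19+9 = 28
ES_I = max(EF_D=19, EF_E=10, EF_F=16, EF_G=29, EF_H=28) = 29; EF_I = 29+11 = 40
Expected project duration μ = 40 days. Critical path: A → B → G → I.

Variance along critical path = 7.111 + 4.000 + 5.444 + 7.111 = 23.667
σ = √23.667 = 4.865 days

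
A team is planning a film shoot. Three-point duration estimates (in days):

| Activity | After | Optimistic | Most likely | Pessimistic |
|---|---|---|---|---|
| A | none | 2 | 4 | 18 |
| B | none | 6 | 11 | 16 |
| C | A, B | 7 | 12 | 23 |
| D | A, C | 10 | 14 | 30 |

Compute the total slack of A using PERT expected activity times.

te_A = (2 + 4·4 + 18)/6 = 36/6 = 6
te_B = (6 + 4·11 + 16)/6 = 66/6 = 11
te_C = (7 + 4·12 + 23)/6 = 78/6 = 13
te_D = (10 + 4·14 + 30)/6 = 96/6 = 16

Forward pass:
ES_A = 0; EF_A = 6
ES_B = 0; EF_B = 11
ES_C = max(EF_A=6, EF_B=11) = 11; EF_C = 11+13 = 24
ES_D = max(EF_A=6, EF_C=24) = 24; EF_D = 24+16 = 40
Expected project duration μ = 40 days. Critical path: B → C → D.

Backward pass:
LF_D = 40; LS_D = 40−16 = 24
LF_C = LS_D = 24; LS_C = 24−13 = 11
LF_B = LS_C = 11; LS_B = 11−11 = 0
LF_A = min(LS_C=11, LS_D=24) = 11; LS_A = 11−6 = 5
Slack_A = LS_A − ES_A = 5 − 0 = 5

5 days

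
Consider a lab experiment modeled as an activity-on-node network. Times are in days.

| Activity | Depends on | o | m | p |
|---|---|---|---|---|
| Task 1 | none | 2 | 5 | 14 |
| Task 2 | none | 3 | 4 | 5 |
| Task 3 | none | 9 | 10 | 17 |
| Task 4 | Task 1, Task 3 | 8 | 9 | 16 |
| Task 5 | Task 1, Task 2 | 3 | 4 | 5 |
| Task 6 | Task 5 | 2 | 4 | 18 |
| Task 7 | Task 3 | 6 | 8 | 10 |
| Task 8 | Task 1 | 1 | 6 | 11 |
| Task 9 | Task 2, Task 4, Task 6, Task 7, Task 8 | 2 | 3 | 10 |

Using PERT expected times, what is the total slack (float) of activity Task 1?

5 days

te_Task 1 = (2 + 4·5 + 14)/6 = 36/6 = 6
te_Task 2 = (3 + 4·4 + 5)/6 = 24/6 = 4
te_Task 3 = (9 + 4·10 + 17)/6 = 66/6 = 11
te_Task 4 = (8 + 4·9 + 16)/6 = 60/6 = 10
te_Task 5 = (3 + 4·4 + 5)/6 = 24/6 = 4
te_Task 6 = (2 + 4·4 + 18)/6 = 36/6 = 6
te_Task 7 = (6 + 4·8 + 10)/6 = 48/6 = 8
te_Task 8 = (1 + 4·6 + 11)/6 = 36/6 = 6
te_Task 9 = (2 + 4·3 + 10)/6 = 24/6 = 4

Forward pass:
ES_Task 1 = 0; EF_Task 1 = 6
ES_Task 2 = 0; EF_Task 2 = 4
ES_Task 3 = 0; EF_Task 3 = 11
ES_Task 4 = max(EF_Task 1=6, EF_Task 3=11) = 11; EF_Task 4 = 11+10 = 21
ES_Task 5 = max(EF_Task 1=6, EF_Task 2=4) = 6; EF_Task 5 = 6+4 = 10
ES_Task 6 = 10; EF_Task 6 = 10+6 = 16
ES_Task 7 = 11; EF_Task 7 = 11+8 = 19
ES_Task 8 = 6; EF_Task 8 = 6+6 = 12
ES_Task 9 = max(EF_Task 2=4, EF_Task 4=21, EF_Task 6=16, EF_Task 7=19, EF_Task 8=12) = 21; EF_Task 9 = 21+4 = 25
Expected project duration μ = 25 days. Critical path: Task 3 → Task 4 → Task 9.

Backward pass:
LF_Task 9 = 25; LS_Task 9 = 25−4 = 21
LF_Task 8 = LS_Task 9 = 21; LS_Task 8 = 21−6 = 15
LF_Task 7 = LS_Task 9 = 21; LS_Task 7 = 21−8 = 13
LF_Task 6 = LS_Task 9 = 21; LS_Task 6 = 21−6 = 15
LF_Task 5 = LS_Task 6 = 15; LS_Task 5 = 15−4 = 11
LF_Task 4 = LS_Task 9 = 21; LS_Task 4 = 21−10 = 11
LF_Task 3 = min(LS_Task 4=11, LS_Task 7=13) = 11; LS_Task 3 = 11−11 = 0
LF_Task 2 = min(LS_Task 5=11, LS_Task 9=21) = 11; LS_Task 2 = 11−4 = 7
LF_Task 1 = min(LS_Task 4=11, LS_Task 5=11, LS_Task 8=15) = 11; LS_Task 1 = 11−6 = 5
Slack_Task 1 = LS_Task 1 − ES_Task 1 = 5 − 0 = 5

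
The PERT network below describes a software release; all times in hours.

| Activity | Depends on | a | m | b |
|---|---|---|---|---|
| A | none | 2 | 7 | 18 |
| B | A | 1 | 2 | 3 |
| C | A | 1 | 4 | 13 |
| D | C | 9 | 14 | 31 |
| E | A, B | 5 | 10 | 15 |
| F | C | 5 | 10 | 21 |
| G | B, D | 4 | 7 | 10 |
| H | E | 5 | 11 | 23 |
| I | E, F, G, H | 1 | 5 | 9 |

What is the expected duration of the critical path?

41 hours

te_A = (2 + 4·7 + 18)/6 = 48/6 = 8
te_B = (1 + 4·2 + 3)/6 = 12/6 = 2
te_C = (1 + 4·4 + 13)/6 = 30/6 = 5
te_D = (9 + 4·14 + 31)/6 = 96/6 = 16
te_E = (5 + 4·10 + 15)/6 = 60/6 = 10
te_F = (5 + 4·10 + 21)/6 = 66/6 = 11
te_G = (4 + 4·7 + 10)/6 = 42/6 = 7
te_H = (5 + 4·11 + 23)/6 = 72/6 = 12
te_I = (1 + 4·5 + 9)/6 = 30/6 = 5

Forward pass:
ES_A = 0; EF_A = 8
ES_B = 8; EF_B = 8+2 = 10
ES_C = 8; EF_C = 8+5 = 13
ES_D = 13; EF_D = 13+16 = 29
ES_E = max(EF_A=8, EF_B=10) = 10; EF_E = 10+10 = 20
ES_F = 13; EF_F = 13+11 = 24
ES_G = max(EF_B=10, EF_D=29) = 29; EF_G = 29+7 = 36
ES_H = 20; EF_H = 20+12 = 32
ES_I = max(EF_E=20, EF_F=24, EF_G=36, EF_H=32) = 36; EF_I = 36+5 = 41
Expected project duration μ = 41 hours. Critical path: A → C → D → G → I.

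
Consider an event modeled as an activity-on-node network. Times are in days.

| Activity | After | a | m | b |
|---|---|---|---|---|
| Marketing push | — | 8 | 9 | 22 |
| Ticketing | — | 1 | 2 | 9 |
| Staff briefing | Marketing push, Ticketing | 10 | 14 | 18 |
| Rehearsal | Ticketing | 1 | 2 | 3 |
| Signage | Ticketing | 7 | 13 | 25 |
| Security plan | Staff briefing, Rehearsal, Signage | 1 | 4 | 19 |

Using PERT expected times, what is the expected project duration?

te_Marketing push = (8 + 4·9 + 22)/6 = 66/6 = 11
te_Ticketing = (1 + 4·2 + 9)/6 = 18/6 = 3
te_Staff briefing = (10 + 4·14 + 18)/6 = 84/6 = 14
te_Rehearsal = (1 + 4·2 + 3)/6 = 12/6 = 2
te_Signage = (7 + 4·13 + 25)/6 = 84/6 = 14
te_Security plan = (1 + 4·4 + 19)/6 = 36/6 = 6

Forward pass:
ES_Marketing push = 0; EF_Marketing push = 11
ES_Ticketing = 0; EF_Ticketing = 3
ES_Staff briefing = max(EF_Marketing push=11, EF_Ticketing=3) = 11; EF_Staff briefing = 11+14 = 25
ES_Rehearsal = 3; EF_Rehearsal = 3+2 = 5
ES_Signage = 3; EF_Signage = 3+14 = 17
ES_Security plan = max(EF_Staff briefing=25, EF_Rehearsal=5, EF_Signage=17) = 25; EF_Security plan = 25+6 = 31
Expected project duration μ = 31 days. Critical path: Marketing push → Staff briefing → Security plan.

31 days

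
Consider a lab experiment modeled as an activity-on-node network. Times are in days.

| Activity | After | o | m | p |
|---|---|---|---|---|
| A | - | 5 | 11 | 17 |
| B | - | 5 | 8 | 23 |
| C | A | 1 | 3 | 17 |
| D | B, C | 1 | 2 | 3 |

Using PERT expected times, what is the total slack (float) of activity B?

te_A = (5 + 4·11 + 17)/6 = 66/6 = 11
te_B = (5 + 4·8 + 23)/6 = 60/6 = 10
te_C = (1 + 4·3 + 17)/6 = 30/6 = 5
te_D = (1 + 4·2 + 3)/6 = 12/6 = 2

Forward pass:
ES_A = 0; EF_A = 11
ES_B = 0; EF_B = 10
ES_C = 11; EF_C = 11+5 = 16
ES_D = max(EF_B=10, EF_C=16) = 16; EF_D = 16+2 = 18
Expected project duration μ = 18 days. Critical path: A → C → D.

Backward pass:
LF_D = 18; LS_D = 18−2 = 16
LF_C = LS_D = 16; LS_C = 16−5 = 11
LF_B = LS_D = 16; LS_B = 16−10 = 6
LF_A = LS_C = 11; LS_A = 11−11 = 0
Slack_B = LS_B − ES_B = 6 − 0 = 6

6 days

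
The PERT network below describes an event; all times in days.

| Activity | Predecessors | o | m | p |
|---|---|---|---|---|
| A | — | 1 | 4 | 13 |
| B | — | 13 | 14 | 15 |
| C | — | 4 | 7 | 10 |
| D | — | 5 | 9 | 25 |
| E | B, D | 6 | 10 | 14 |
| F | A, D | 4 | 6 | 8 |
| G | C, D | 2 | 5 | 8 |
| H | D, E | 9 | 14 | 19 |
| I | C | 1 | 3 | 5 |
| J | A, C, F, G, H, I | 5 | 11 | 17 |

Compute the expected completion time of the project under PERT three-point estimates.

49 days

te_A = (1 + 4·4 + 13)/6 = 30/6 = 5
te_B = (13 + 4·14 + 15)/6 = 84/6 = 14
te_C = (4 + 4·7 + 10)/6 = 42/6 = 7
te_D = (5 + 4·9 + 25)/6 = 66/6 = 11
te_E = (6 + 4·10 + 14)/6 = 60/6 = 10
te_F = (4 + 4·6 + 8)/6 = 36/6 = 6
te_G = (2 + 4·5 + 8)/6 = 30/6 = 5
te_H = (9 + 4·14 + 19)/6 = 84/6 = 14
te_I = (1 + 4·3 + 5)/6 = 18/6 = 3
te_J = (5 + 4·11 + 17)/6 = 66/6 = 11

Forward pass:
ES_A = 0; EF_A = 5
ES_B = 0; EF_B = 14
ES_C = 0; EF_C = 7
ES_D = 0; EF_D = 11
ES_E = max(EF_B=14, EF_D=11) = 14; EF_E = 14+10 = 24
ES_F = max(EF_A=5, EF_D=11) = 11; EF_F = 11+6 = 17
ES_G = max(EF_C=7, EF_D=11) = 11; EF_G = 11+5 = 16
ES_H = max(EF_D=11, EF_E=24) = 24; EF_H = 24+14 = 38
ES_I = 7; EF_I = 7+3 = 10
ES_J = max(EF_A=5, EF_C=7, EF_F=17, EF_G=16, EF_H=38, EF_I=10) = 38; EF_J = 38+11 = 49
Expected project duration μ = 49 days. Critical path: B → E → H → J.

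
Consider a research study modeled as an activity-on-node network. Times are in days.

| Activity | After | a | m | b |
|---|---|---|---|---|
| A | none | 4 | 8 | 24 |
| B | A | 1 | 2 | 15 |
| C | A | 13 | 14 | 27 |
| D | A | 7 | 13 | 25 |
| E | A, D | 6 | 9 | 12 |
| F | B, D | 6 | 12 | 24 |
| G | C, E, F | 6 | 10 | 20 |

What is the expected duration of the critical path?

48 days

te_A = (4 + 4·8 + 24)/6 = 60/6 = 10
te_B = (1 + 4·2 + 15)/6 = 24/6 = 4
te_C = (13 + 4·14 + 27)/6 = 96/6 = 16
te_D = (7 + 4·13 + 25)/6 = 84/6 = 14
te_E = (6 + 4·9 + 12)/6 = 54/6 = 9
te_F = (6 + 4·12 + 24)/6 = 78/6 = 13
te_G = (6 + 4·10 + 20)/6 = 66/6 = 11

Forward pass:
ES_A = 0; EF_A = 10
ES_B = 10; EF_B = 10+4 = 14
ES_C = 10; EF_C = 10+16 = 26
ES_D = 10; EF_D = 10+14 = 24
ES_E = max(EF_A=10, EF_D=24) = 24; EF_E = 24+9 = 33
ES_F = max(EF_B=14, EF_D=24) = 24; EF_F = 24+13 = 37
ES_G = max(EF_C=26, EF_E=33, EF_F=37) = 37; EF_G = 37+11 = 48
Expected project duration μ = 48 days. Critical path: A → D → F → G.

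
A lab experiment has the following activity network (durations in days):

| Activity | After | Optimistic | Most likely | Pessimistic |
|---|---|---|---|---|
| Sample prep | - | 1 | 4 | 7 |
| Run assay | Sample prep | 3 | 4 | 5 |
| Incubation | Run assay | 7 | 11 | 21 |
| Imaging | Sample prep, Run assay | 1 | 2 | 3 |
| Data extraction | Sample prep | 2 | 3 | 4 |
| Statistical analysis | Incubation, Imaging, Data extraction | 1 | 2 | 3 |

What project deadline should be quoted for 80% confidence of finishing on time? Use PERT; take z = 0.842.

24.2 days

te_Sample prep = (1 + 4·4 + 7)/6 = 24/6 = 4; σ²_Sample prep = ((7−1)/6)² = 1.000
te_Run assay = (3 + 4·4 + 5)/6 = 24/6 = 4; σ²_Run assay = ((5−3)/6)² = 0.111
te_Incubation = (7 + 4·11 + 21)/6 = 72/6 = 12; σ²_Incubation = ((21−7)/6)² = 5.444
te_Imaging = (1 + 4·2 + 3)/6 = 12/6 = 2; σ²_Imaging = ((3−1)/6)² = 0.111
te_Data extraction = (2 + 4·3 + 4)/6 = 18/6 = 3; σ²_Data extraction = ((4−2)/6)² = 0.111
te_Statistical analysis = (1 + 4·2 + 3)/6 = 12/6 = 2; σ²_Statistical analysis = ((3−1)/6)² = 0.111

Forward pass:
ES_Sample prep = 0; EF_Sample prep = 4
ES_Run assay = 4; EF_Run assay = 4+4 = 8
ES_Incubation = 8; EF_Incubation = 8+12 = 20
ES_Imaging = max(EF_Sample prep=4, EF_Run assay=8) = 8; EF_Imaging = 8+2 = 10
ES_Data extraction = 4; EF_Data extraction = 4+3 = 7
ES_Statistical analysis = max(EF_Incubation=20, EF_Imaging=10, EF_Data extraction=7) = 20; EF_Statistical analysis = 20+2 = 22
Expected project duration μ = 22 days. Critical path: Sample prep → Run assay → Incubation → Statistical analysis.

Variance along critical path = 1.000 + 0.111 + 5.444 + 0.111 = 6.667; σ = 2.582 days.
D = μ + z·σ = 22 + 0.842·2.582 = 24.2 days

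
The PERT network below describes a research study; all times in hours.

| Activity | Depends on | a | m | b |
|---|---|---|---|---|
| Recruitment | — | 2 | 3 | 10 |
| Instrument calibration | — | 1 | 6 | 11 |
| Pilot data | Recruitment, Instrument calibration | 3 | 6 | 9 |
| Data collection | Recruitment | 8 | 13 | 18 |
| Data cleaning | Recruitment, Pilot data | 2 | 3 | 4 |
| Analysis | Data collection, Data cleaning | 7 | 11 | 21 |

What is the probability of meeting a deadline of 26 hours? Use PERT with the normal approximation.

te_Recruitment = (2 + 4·3 + 10)/6 = 24/6 = 4; σ²_Recruitment = ((10−2)/6)² = 1.778
te_Instrument calibration = (1 + 4·6 + 11)/6 = 36/6 = 6; σ²_Instrument calibration = ((11−1)/6)² = 2.778
te_Pilot data = (3 + 4·6 + 9)/6 = 36/6 = 6; σ²_Pilot data = ((9−3)/6)² = 1.000
te_Data collection = (8 + 4·13 + 18)/6 = 78/6 = 13; σ²_Data collection = ((18−8)/6)² = 2.778
te_Data cleaning = (2 + 4·3 + 4)/6 = 18/6 = 3; σ²_Data cleaning = ((4−2)/6)² = 0.111
te_Analysis = (7 + 4·11 + 21)/6 = 72/6 = 12; σ²_Analysis = ((21−7)/6)² = 5.444

Forward pass:
ES_Recruitment = 0; EF_Recruitment = 4
ES_Instrument calibration = 0; EF_Instrument calibration = 6
ES_Pilot data = max(EF_Recruitment=4, EF_Instrument calibration=6) = 6; EF_Pilot data = 6+6 = 12
ES_Data collection = 4; EF_Data collection = 4+13 = 17
ES_Data cleaning = max(EF_Recruitment=4, EF_Pilot data=12) = 12; EF_Data cleaning = 12+3 = 15
ES_Analysis = max(EF_Data collection=17, EF_Data cleaning=15) = 17; EF_Analysis = 17+12 = 29
Expected project duration μ = 29 hours. Critical path: Recruitment → Data collection → Analysis.

Variance along critical path = 1.778 + 2.778 + 5.444 = 10.000; σ = √10.000 = 3.162 hours.
Z = (26 − 29) / 3.162 = -0.949
P(T ≤ 26) = Φ(-0.949) ≈ 0.171

0.171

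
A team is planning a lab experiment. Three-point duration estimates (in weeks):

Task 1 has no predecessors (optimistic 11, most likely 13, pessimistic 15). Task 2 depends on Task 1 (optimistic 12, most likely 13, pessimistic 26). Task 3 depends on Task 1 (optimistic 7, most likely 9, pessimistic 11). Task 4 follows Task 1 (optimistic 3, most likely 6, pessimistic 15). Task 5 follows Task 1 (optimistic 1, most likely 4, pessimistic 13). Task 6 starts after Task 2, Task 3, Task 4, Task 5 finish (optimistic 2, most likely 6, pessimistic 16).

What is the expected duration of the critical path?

35 weeks

te_Task 1 = (11 + 4·13 + 15)/6 = 78/6 = 13
te_Task 2 = (12 + 4·13 + 26)/6 = 90/6 = 15
te_Task 3 = (7 + 4·9 + 11)/6 = 54/6 = 9
te_Task 4 = (3 + 4·6 + 15)/6 = 42/6 = 7
te_Task 5 = (1 + 4·4 + 13)/6 = 30/6 = 5
te_Task 6 = (2 + 4·6 + 16)/6 = 42/6 = 7

Forward pass:
ES_Task 1 = 0; EF_Task 1 = 13
ES_Task 2 = 13; EF_Task 2 = 13+15 = 28
ES_Task 3 = 13; EF_Task 3 = 13+9 = 22
ES_Task 4 = 13; EF_Task 4 = 13+7 = 20
ES_Task 5 = 13; EF_Task 5 = 13+5 = 18
ES_Task 6 = max(EF_Task 2=28, EF_Task 3=22, EF_Task 4=20, EF_Task 5=18) = 28; EF_Task 6 = 28+7 = 35
Expected project duration μ = 35 weeks. Critical path: Task 1 → Task 2 → Task 6.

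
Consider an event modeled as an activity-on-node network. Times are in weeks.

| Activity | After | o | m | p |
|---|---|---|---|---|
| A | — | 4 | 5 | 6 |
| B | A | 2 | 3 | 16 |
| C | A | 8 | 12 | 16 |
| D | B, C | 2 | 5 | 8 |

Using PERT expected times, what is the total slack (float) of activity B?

7 weeks

te_A = (4 + 4·5 + 6)/6 = 30/6 = 5
te_B = (2 + 4·3 + 16)/6 = 30/6 = 5
te_C = (8 + 4·12 + 16)/6 = 72/6 = 12
te_D = (2 + 4·5 + 8)/6 = 30/6 = 5

Forward pass:
ES_A = 0; EF_A = 5
ES_B = 5; EF_B = 5+5 = 10
ES_C = 5; EF_C = 5+12 = 17
ES_D = max(EF_B=10, EF_C=17) = 17; EF_D = 17+5 = 22
Expected project duration μ = 22 weeks. Critical path: A → C → D.

Backward pass:
LF_D = 22; LS_D = 22−5 = 17
LF_C = LS_D = 17; LS_C = 17−12 = 5
LF_B = LS_D = 17; LS_B = 17−5 = 12
LF_A = min(LS_B=12, LS_C=5) = 5; LS_A = 5−5 = 0
Slack_B = LS_B − ES_B = 12 − 5 = 7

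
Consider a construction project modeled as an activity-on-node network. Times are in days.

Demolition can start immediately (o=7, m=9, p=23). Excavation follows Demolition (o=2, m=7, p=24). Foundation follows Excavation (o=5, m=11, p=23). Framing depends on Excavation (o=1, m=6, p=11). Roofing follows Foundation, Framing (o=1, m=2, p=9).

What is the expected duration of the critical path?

te_Demolition = (7 + 4·9 + 23)/6 = 66/6 = 11
te_Excavation = (2 + 4·7 + 24)/6 = 54/6 = 9
te_Foundation = (5 + 4·11 + 23)/6 = 72/6 = 12
te_Framing = (1 + 4·6 + 11)/6 = 36/6 = 6
te_Roofing = (1 + 4·2 + 9)/6 = 18/6 = 3

Forward pass:
ES_Demolition = 0; EF_Demolition = 11
ES_Excavation = 11; EF_Excavation = 11+9 = 20
ES_Foundation = 20; EF_Foundation = 20+12 = 32
ES_Framing = 20; EF_Framing = 20+6 = 26
ES_Roofing = max(EF_Foundation=32, EF_Framing=26) = 32; EF_Roofing = 32+3 = 35
Expected project duration μ = 35 days. Critical path: Demolition → Excavation → Foundation → Roofing.

35 days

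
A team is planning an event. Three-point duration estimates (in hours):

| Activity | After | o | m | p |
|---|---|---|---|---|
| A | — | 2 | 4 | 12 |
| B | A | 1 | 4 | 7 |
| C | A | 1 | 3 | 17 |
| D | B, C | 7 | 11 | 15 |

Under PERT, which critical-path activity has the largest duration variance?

te_A = (2 + 4·4 + 12)/6 = 30/6 = 5; σ²_A = ((12−2)/6)² = 2.778
te_B = (1 + 4·4 + 7)/6 = 24/6 = 4; σ²_B = ((7−1)/6)² = 1.000
te_C = (1 + 4·3 + 17)/6 = 30/6 = 5; σ²_C = ((17−1)/6)² = 7.111
te_D = (7 + 4·11 + 15)/6 = 66/6 = 11; σ²_D = ((15−7)/6)² = 1.778

Forward pass:
ES_A = 0; EF_A = 5
ES_B = 5; EF_B = 5+4 = 9
ES_C = 5; EF_C = 5+5 = 10
ES_D = max(EF_B=9, EF_C=10) = 10; EF_D = 10+11 = 21
Expected project duration μ = 21 hours. Critical path: A → C → D.

Variances on critical path: σ²_A=2.778, σ²_C=7.111, σ²_D=1.778.
Largest is σ²_C = 7.111.

C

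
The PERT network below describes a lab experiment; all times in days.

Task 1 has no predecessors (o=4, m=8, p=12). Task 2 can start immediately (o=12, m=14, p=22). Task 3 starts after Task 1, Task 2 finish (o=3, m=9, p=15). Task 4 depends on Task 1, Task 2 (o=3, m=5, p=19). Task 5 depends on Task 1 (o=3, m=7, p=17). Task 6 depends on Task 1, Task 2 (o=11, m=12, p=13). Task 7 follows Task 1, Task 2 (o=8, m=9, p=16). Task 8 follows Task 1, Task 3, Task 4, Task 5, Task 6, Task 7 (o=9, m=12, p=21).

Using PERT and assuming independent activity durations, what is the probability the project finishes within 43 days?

te_Task 1 = (4 + 4·8 + 12)/6 = 48/6 = 8; σ²_Task 1 = ((12−4)/6)² = 1.778
te_Task 2 = (12 + 4·14 + 22)/6 = 90/6 = 15; σ²_Task 2 = ((22−12)/6)² = 2.778
te_Task 3 = (3 + 4·9 + 15)/6 = 54/6 = 9; σ²_Task 3 = ((15−3)/6)² = 4.000
te_Task 4 = (3 + 4·5 + 19)/6 = 42/6 = 7; σ²_Task 4 = ((19−3)/6)² = 7.111
te_Task 5 = (3 + 4·7 + 17)/6 = 48/6 = 8; σ²_Task 5 = ((17−3)/6)² = 5.444
te_Task 6 = (11 + 4·12 + 13)/6 = 72/6 = 12; σ²_Task 6 = ((13−11)/6)² = 0.111
te_Task 7 = (8 + 4·9 + 16)/6 = 60/6 = 10; σ²_Task 7 = ((16−8)/6)² = 1.778
te_Task 8 = (9 + 4·12 + 21)/6 = 78/6 = 13; σ²_Task 8 = ((21−9)/6)² = 4.000

Forward pass:
ES_Task 1 = 0; EF_Task 1 = 8
ES_Task 2 = 0; EF_Task 2 = 15
ES_Task 3 = max(EF_Task 1=8, EF_Task 2=15) = 15; EF_Task 3 = 15+9 = 24
ES_Task 4 = max(EF_Task 1=8, EF_Task 2=15) = 15; EF_Task 4 = 15+7 = 22
ES_Task 5 = 8; EF_Task 5 = 8+8 = 16
ES_Task 6 = max(EF_Task 1=8, EF_Task 2=15) = 15; EF_Task 6 = 15+12 = 27
ES_Task 7 = max(EF_Task 1=8, EF_Task 2=15) = 15; EF_Task 7 = 15+10 = 25
ES_Task 8 = max(EF_Task 1=8, EF_Task 3=24, EF_Task 4=22, EF_Task 5=16, EF_Task 6=27, EF_Task 7=25) = 27; EF_Task 8 = 27+13 = 40
Expected project duration μ = 40 days. Critical path: Task 2 → Task 6 → Task 8.

Variance along critical path = 2.778 + 0.111 + 4.000 = 6.889; σ = √6.889 = 2.625 days.
Z = (43 − 40) / 2.625 = 1.143
P(T ≤ 43) = Φ(1.143) ≈ 0.873

0.873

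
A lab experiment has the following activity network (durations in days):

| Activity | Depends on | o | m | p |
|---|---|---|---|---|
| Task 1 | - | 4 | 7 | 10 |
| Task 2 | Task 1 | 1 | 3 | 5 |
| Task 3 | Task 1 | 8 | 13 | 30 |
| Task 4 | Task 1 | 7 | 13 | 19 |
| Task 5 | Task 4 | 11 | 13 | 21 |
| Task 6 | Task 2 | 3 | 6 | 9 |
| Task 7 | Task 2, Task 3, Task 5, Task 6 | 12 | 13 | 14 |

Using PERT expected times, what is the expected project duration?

47 days

te_Task 1 = (4 + 4·7 + 10)/6 = 42/6 = 7
te_Task 2 = (1 + 4·3 + 5)/6 = 18/6 = 3
te_Task 3 = (8 + 4·13 + 30)/6 = 90/6 = 15
te_Task 4 = (7 + 4·13 + 19)/6 = 78/6 = 13
te_Task 5 = (11 + 4·13 + 21)/6 = 84/6 = 14
te_Task 6 = (3 + 4·6 + 9)/6 = 36/6 = 6
te_Task 7 = (12 + 4·13 + 14)/6 = 78/6 = 13

Forward pass:
ES_Task 1 = 0; EF_Task 1 = 7
ES_Task 2 = 7; EF_Task 2 = 7+3 = 10
ES_Task 3 = 7; EF_Task 3 = 7+15 = 22
ES_Task 4 = 7; EF_Task 4 = 7+13 = 20
ES_Task 5 = 20; EF_Task 5 = 20+14 = 34
ES_Task 6 = 10; EF_Task 6 = 10+6 = 16
ES_Task 7 = max(EF_Task 2=10, EF_Task 3=22, EF_Task 5=34, EF_Task 6=16) = 34; EF_Task 7 = 34+13 = 47
Expected project duration μ = 47 days. Critical path: Task 1 → Task 4 → Task 5 → Task 7.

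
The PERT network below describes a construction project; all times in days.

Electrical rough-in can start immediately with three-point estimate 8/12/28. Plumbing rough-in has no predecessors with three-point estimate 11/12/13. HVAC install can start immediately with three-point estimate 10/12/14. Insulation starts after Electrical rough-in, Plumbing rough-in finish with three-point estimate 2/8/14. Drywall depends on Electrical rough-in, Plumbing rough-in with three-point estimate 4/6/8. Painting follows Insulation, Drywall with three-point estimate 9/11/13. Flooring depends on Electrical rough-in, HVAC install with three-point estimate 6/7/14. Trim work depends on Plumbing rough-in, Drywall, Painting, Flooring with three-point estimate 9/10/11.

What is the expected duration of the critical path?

te_Electrical rough-in = (8 + 4·12 + 28)/6 = 84/6 = 14
te_Plumbing rough-in = (11 + 4·12 + 13)/6 = 72/6 = 12
te_HVAC install = (10 + 4·12 + 14)/6 = 72/6 = 12
te_Insulation = (2 + 4·8 + 14)/6 = 48/6 = 8
te_Drywall = (4 + 4·6 + 8)/6 = 36/6 = 6
te_Painting = (9 + 4·11 + 13)/6 = 66/6 = 11
te_Flooring = (6 + 4·7 + 14)/6 = 48/6 = 8
te_Trim work = (9 + 4·10 + 11)/6 = 60/6 = 10

Forward pass:
ES_Electrical rough-in = 0; EF_Electrical rough-in = 14
ES_Plumbing rough-in = 0; EF_Plumbing rough-in = 12
ES_HVAC install = 0; EF_HVAC install = 12
ES_Insulation = max(EF_Electrical rough-in=14, EF_Plumbing rough-in=12) = 14; EF_Insulation = 14+8 = 22
ES_Drywall = max(EF_Electrical rough-in=14, EF_Plumbing rough-in=12) = 14; EF_Drywall = 14+6 = 20
ES_Painting = max(EF_Insulation=22, EF_Drywall=20) = 22; EF_Painting = 22+11 = 33
ES_Flooring = max(EF_Electrical rough-in=14, EF_HVAC install=12) = 14; EF_Flooring = 14+8 = 22
ES_Trim work = max(EF_Plumbing rough-in=12, EF_Drywall=20, EF_Painting=33, EF_Flooring=22) = 33; EF_Trim work = 33+10 = 43
Expected project duration μ = 43 days. Critical path: Electrical rough-in → Insulation → Painting → Trim work.

43 days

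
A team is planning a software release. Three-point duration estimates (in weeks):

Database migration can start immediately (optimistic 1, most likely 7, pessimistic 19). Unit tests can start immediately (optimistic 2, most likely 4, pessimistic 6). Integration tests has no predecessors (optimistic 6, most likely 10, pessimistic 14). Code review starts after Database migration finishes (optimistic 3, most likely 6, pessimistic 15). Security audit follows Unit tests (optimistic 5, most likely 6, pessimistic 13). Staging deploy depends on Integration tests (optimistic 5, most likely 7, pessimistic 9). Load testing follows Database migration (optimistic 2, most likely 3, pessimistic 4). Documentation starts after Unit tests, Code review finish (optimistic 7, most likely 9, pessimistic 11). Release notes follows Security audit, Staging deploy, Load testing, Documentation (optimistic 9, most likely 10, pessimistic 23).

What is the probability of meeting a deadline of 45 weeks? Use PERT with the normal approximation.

0.981

te_Database migration = (1 + 4·7 + 19)/6 = 48/6 = 8; σ²_Database migration = ((19−1)/6)² = 9.000
te_Unit tests = (2 + 4·4 + 6)/6 = 24/6 = 4; σ²_Unit tests = ((6−2)/6)² = 0.444
te_Integration tests = (6 + 4·10 + 14)/6 = 60/6 = 10; σ²_Integration tests = ((14−6)/6)² = 1.778
te_Code review = (3 + 4·6 + 15)/6 = 42/6 = 7; σ²_Code review = ((15−3)/6)² = 4.000
te_Security audit = (5 + 4·6 + 13)/6 = 42/6 = 7; σ²_Security audit = ((13−5)/6)² = 1.778
te_Staging deploy = (5 + 4·7 + 9)/6 = 42/6 = 7; σ²_Staging deploy = ((9−5)/6)² = 0.444
te_Load testing = (2 + 4·3 + 4)/6 = 18/6 = 3; σ²_Load testing = ((4−2)/6)² = 0.111
te_Documentation = (7 + 4·9 + 11)/6 = 54/6 = 9; σ²_Documentation = ((11−7)/6)² = 0.444
te_Release notes = (9 + 4·10 + 23)/6 = 72/6 = 12; σ²_Release notes = ((23−9)/6)² = 5.444

Forward pass:
ES_Database migration = 0; EF_Database migration = 8
ES_Unit tests = 0; EF_Unit tests = 4
ES_Integration tests = 0; EF_Integration tests = 10
ES_Code review = 8; EF_Code review = 8+7 = 15
ES_Security audit = 4; EF_Security audit = 4+7 = 11
ES_Staging deploy = 10; EF_Staging deploy = 10+7 = 17
ES_Load testing = 8; EF_Load testing = 8+3 = 11
ES_Documentation = max(EF_Unit tests=4, EF_Code review=15) = 15; EF_Documentation = 15+9 = 24
ES_Release notes = max(EF_Security audit=11, EF_Staging deploy=17, EF_Load testing=11, EF_Documentation=24) = 24; EF_Release notes = 24+12 = 36
Expected project duration μ = 36 weeks. Critical path: Database migration → Code review → Documentation → Release notes.

Variance along critical path = 9.000 + 4.000 + 0.444 + 5.444 = 18.889; σ = √18.889 = 4.346 weeks.
Z = (45 − 36) / 4.346 = 2.071
P(T ≤ 45) = Φ(2.071) ≈ 0.981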